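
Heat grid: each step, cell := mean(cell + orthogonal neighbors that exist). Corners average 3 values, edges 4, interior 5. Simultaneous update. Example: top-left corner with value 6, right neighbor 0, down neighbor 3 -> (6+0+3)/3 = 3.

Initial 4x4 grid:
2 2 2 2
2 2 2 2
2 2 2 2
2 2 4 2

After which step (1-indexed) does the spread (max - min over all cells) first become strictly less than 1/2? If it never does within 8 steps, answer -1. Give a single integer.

Answer: 3

Derivation:
Step 1: max=8/3, min=2, spread=2/3
Step 2: max=151/60, min=2, spread=31/60
Step 3: max=1291/540, min=2, spread=211/540
  -> spread < 1/2 first at step 3
Step 4: max=124843/54000, min=2, spread=16843/54000
Step 5: max=1110643/486000, min=9079/4500, spread=130111/486000
Step 6: max=32802367/14580000, min=547159/270000, spread=3255781/14580000
Step 7: max=975153691/437400000, min=551107/270000, spread=82360351/437400000
Step 8: max=28995316891/13122000000, min=99706441/48600000, spread=2074577821/13122000000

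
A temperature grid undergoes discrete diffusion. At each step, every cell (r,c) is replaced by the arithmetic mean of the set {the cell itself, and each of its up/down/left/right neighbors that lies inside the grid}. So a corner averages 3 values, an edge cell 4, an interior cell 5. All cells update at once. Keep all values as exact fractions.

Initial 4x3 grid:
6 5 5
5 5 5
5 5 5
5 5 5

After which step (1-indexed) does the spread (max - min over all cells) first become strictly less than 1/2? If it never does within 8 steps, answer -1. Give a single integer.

Step 1: max=16/3, min=5, spread=1/3
  -> spread < 1/2 first at step 1
Step 2: max=95/18, min=5, spread=5/18
Step 3: max=1121/216, min=5, spread=41/216
Step 4: max=133817/25920, min=5, spread=4217/25920
Step 5: max=7985149/1555200, min=36079/7200, spread=38417/311040
Step 6: max=477760211/93312000, min=722597/144000, spread=1903471/18662400
Step 7: max=28594589089/5598720000, min=21715759/4320000, spread=18038617/223948800
Step 8: max=1712884182851/335923200000, min=1956926759/388800000, spread=883978523/13436928000

Answer: 1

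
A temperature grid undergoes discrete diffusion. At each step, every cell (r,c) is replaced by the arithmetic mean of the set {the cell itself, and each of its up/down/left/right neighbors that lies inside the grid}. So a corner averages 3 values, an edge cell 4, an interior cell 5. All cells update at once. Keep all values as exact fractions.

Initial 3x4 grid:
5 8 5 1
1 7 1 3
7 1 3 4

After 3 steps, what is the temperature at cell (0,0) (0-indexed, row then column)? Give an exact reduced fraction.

Answer: 2509/540

Derivation:
Step 1: cell (0,0) = 14/3
Step 2: cell (0,0) = 191/36
Step 3: cell (0,0) = 2509/540
Full grid after step 3:
  2509/540 1052/225 4469/1200 2471/720
  1022/225 23677/6000 2779/750 42613/14400
  2777/720 3121/800 22589/7200 413/135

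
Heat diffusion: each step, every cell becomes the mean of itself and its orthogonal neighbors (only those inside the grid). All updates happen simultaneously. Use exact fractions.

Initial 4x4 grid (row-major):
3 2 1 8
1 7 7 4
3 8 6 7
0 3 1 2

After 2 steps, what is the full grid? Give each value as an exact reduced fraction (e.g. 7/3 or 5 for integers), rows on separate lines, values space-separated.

After step 1:
  2 13/4 9/2 13/3
  7/2 5 5 13/2
  3 27/5 29/5 19/4
  2 3 3 10/3
After step 2:
  35/12 59/16 205/48 46/9
  27/8 443/100 134/25 247/48
  139/40 111/25 479/100 1223/240
  8/3 67/20 227/60 133/36

Answer: 35/12 59/16 205/48 46/9
27/8 443/100 134/25 247/48
139/40 111/25 479/100 1223/240
8/3 67/20 227/60 133/36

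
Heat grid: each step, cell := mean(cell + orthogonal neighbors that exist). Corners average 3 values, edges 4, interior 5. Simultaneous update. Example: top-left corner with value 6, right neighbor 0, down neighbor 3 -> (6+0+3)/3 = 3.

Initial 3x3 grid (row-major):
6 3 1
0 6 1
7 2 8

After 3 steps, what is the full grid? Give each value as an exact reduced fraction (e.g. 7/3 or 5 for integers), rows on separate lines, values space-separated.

After step 1:
  3 4 5/3
  19/4 12/5 4
  3 23/4 11/3
After step 2:
  47/12 83/30 29/9
  263/80 209/50 44/15
  9/2 889/240 161/36
After step 3:
  2393/720 12677/3600 803/270
  19061/4800 10123/3000 13327/3600
  1379/360 60683/14400 7999/2160

Answer: 2393/720 12677/3600 803/270
19061/4800 10123/3000 13327/3600
1379/360 60683/14400 7999/2160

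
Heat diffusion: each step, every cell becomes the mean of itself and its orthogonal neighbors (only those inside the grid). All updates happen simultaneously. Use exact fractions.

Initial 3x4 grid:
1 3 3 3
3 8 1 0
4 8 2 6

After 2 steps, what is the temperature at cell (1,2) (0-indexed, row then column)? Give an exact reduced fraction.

Answer: 333/100

Derivation:
Step 1: cell (1,2) = 14/5
Step 2: cell (1,2) = 333/100
Full grid after step 2:
  121/36 791/240 221/80 7/3
  239/60 413/100 333/100 299/120
  29/6 387/80 913/240 113/36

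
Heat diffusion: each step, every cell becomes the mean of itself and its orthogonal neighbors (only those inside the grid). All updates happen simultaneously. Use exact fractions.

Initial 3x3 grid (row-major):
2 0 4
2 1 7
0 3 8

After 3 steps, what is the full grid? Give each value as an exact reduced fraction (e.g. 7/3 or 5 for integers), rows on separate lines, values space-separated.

After step 1:
  4/3 7/4 11/3
  5/4 13/5 5
  5/3 3 6
After step 2:
  13/9 187/80 125/36
  137/80 68/25 259/60
  71/36 199/60 14/3
After step 3:
  989/540 11969/4800 7291/2160
  9419/4800 4321/1500 6829/1800
  5041/2160 713/225 41/10

Answer: 989/540 11969/4800 7291/2160
9419/4800 4321/1500 6829/1800
5041/2160 713/225 41/10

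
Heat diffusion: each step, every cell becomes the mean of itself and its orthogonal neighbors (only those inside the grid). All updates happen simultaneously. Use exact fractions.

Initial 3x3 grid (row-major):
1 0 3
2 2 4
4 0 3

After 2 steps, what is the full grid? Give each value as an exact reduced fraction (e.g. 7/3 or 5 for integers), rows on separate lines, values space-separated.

After step 1:
  1 3/2 7/3
  9/4 8/5 3
  2 9/4 7/3
After step 2:
  19/12 193/120 41/18
  137/80 53/25 139/60
  13/6 491/240 91/36

Answer: 19/12 193/120 41/18
137/80 53/25 139/60
13/6 491/240 91/36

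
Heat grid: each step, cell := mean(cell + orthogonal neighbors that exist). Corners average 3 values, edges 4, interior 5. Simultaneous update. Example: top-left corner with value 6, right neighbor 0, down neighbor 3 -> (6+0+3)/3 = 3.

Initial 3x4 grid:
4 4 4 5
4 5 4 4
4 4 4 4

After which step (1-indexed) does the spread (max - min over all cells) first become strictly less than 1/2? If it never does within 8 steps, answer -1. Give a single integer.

Answer: 1

Derivation:
Step 1: max=13/3, min=4, spread=1/3
  -> spread < 1/2 first at step 1
Step 2: max=77/18, min=49/12, spread=7/36
Step 3: max=9167/2160, min=9893/2400, spread=2633/21600
Step 4: max=455479/108000, min=298261/72000, spread=647/8640
Step 5: max=32718617/7776000, min=10754539/2592000, spread=455/7776
Step 6: max=1957864603/466560000, min=646419101/155520000, spread=186073/4665600
Step 7: max=117335237177/27993600000, min=38806218559/9331200000, spread=1833163/55987200
Step 8: max=7031839033243/1679616000000, min=2330478609581/559872000000, spread=80806409/3359232000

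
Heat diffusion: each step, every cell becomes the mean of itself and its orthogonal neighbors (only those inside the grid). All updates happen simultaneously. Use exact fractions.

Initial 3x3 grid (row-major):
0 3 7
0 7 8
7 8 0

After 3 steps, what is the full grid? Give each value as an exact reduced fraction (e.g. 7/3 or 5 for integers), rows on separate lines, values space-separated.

Answer: 2569/720 20483/4800 3569/720
9629/2400 28013/6000 37787/7200
68/15 36287/7200 1459/270

Derivation:
After step 1:
  1 17/4 6
  7/2 26/5 11/2
  5 11/2 16/3
After step 2:
  35/12 329/80 21/4
  147/40 479/100 661/120
  14/3 631/120 49/9
After step 3:
  2569/720 20483/4800 3569/720
  9629/2400 28013/6000 37787/7200
  68/15 36287/7200 1459/270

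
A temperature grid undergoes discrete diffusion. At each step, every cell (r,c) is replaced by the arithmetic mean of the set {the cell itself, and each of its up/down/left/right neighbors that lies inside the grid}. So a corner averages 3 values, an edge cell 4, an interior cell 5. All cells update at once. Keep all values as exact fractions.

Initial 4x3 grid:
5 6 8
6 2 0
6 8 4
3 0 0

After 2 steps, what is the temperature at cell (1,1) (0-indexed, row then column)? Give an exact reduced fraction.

Answer: 219/50

Derivation:
Step 1: cell (1,1) = 22/5
Step 2: cell (1,1) = 219/50
Full grid after step 2:
  47/9 1199/240 161/36
  617/120 219/50 467/120
  35/8 199/50 71/24
  23/6 133/48 85/36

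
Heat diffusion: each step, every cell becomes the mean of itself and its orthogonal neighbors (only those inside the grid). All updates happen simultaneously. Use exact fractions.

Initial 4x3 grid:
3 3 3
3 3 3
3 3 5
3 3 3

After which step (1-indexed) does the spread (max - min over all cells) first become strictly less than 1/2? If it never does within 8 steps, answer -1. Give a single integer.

Answer: 3

Derivation:
Step 1: max=11/3, min=3, spread=2/3
Step 2: max=211/60, min=3, spread=31/60
Step 3: max=1831/540, min=3, spread=211/540
  -> spread < 1/2 first at step 3
Step 4: max=178897/54000, min=2747/900, spread=14077/54000
Step 5: max=1598407/486000, min=165683/54000, spread=5363/24300
Step 6: max=47480809/14580000, min=92869/30000, spread=93859/583200
Step 7: max=2834674481/874800000, min=151136467/48600000, spread=4568723/34992000
Step 8: max=169244435629/52488000000, min=4555618889/1458000000, spread=8387449/83980800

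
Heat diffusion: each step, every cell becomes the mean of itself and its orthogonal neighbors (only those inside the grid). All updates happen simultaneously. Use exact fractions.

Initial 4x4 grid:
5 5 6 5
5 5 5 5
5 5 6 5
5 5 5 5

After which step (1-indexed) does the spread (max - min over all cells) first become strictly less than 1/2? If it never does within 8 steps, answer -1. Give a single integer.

Step 1: max=27/5, min=5, spread=2/5
  -> spread < 1/2 first at step 1
Step 2: max=637/120, min=5, spread=37/120
Step 3: max=11339/2160, min=2013/400, spread=293/1350
Step 4: max=225259/43200, min=36391/7200, spread=6913/43200
Step 5: max=2026567/388800, min=203001/40000, spread=333733/2430000
Step 6: max=302993009/58320000, min=32942383/6480000, spread=3255781/29160000
Step 7: max=9079911299/1749600000, min=990576733/194400000, spread=82360351/874800000
Step 8: max=271905022841/52488000000, min=29750651911/5832000000, spread=2074577821/26244000000

Answer: 1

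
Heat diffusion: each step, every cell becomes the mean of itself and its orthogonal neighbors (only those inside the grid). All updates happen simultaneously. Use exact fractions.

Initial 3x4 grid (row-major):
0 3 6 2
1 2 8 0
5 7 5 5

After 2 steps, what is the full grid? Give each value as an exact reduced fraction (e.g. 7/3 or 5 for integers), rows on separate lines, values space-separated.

Answer: 73/36 391/120 431/120 67/18
89/30 179/50 463/100 279/80
133/36 293/60 139/30 40/9

Derivation:
After step 1:
  4/3 11/4 19/4 8/3
  2 21/5 21/5 15/4
  13/3 19/4 25/4 10/3
After step 2:
  73/36 391/120 431/120 67/18
  89/30 179/50 463/100 279/80
  133/36 293/60 139/30 40/9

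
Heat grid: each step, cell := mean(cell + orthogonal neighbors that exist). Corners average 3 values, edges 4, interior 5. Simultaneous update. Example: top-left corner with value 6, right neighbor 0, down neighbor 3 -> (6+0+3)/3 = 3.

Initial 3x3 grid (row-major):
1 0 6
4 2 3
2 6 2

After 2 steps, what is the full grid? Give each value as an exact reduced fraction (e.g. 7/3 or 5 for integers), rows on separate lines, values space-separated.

After step 1:
  5/3 9/4 3
  9/4 3 13/4
  4 3 11/3
After step 2:
  37/18 119/48 17/6
  131/48 11/4 155/48
  37/12 41/12 119/36

Answer: 37/18 119/48 17/6
131/48 11/4 155/48
37/12 41/12 119/36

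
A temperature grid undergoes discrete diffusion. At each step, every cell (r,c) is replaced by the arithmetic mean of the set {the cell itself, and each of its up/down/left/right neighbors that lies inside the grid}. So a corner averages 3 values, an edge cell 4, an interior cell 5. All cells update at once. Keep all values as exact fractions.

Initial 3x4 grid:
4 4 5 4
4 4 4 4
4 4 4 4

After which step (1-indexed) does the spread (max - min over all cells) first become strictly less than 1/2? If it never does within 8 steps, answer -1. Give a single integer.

Answer: 1

Derivation:
Step 1: max=13/3, min=4, spread=1/3
  -> spread < 1/2 first at step 1
Step 2: max=511/120, min=4, spread=31/120
Step 3: max=4531/1080, min=4, spread=211/1080
Step 4: max=448897/108000, min=7247/1800, spread=14077/108000
Step 5: max=4028407/972000, min=435683/108000, spread=5363/48600
Step 6: max=120380809/29160000, min=242869/60000, spread=93859/1166400
Step 7: max=7208674481/1749600000, min=394136467/97200000, spread=4568723/69984000
Step 8: max=431684435629/104976000000, min=11845618889/2916000000, spread=8387449/167961600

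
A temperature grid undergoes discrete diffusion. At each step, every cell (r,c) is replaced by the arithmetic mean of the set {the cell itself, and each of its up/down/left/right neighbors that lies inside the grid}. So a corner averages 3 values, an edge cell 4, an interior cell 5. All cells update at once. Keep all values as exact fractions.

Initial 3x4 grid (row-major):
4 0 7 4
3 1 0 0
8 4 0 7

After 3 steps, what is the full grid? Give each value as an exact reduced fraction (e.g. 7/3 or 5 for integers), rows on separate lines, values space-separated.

Answer: 6311/2160 19757/7200 18937/7200 3023/1080
5903/1800 16541/6000 2561/1000 12653/4800
157/45 1861/600 9481/3600 5531/2160

Derivation:
After step 1:
  7/3 3 11/4 11/3
  4 8/5 8/5 11/4
  5 13/4 11/4 7/3
After step 2:
  28/9 581/240 661/240 55/18
  97/30 269/100 229/100 207/80
  49/12 63/20 149/60 47/18
After step 3:
  6311/2160 19757/7200 18937/7200 3023/1080
  5903/1800 16541/6000 2561/1000 12653/4800
  157/45 1861/600 9481/3600 5531/2160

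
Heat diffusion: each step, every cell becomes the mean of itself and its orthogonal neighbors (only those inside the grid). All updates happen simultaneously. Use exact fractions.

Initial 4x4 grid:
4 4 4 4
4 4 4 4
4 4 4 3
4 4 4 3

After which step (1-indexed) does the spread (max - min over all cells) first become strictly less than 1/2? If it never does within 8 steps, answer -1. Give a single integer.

Answer: 2

Derivation:
Step 1: max=4, min=10/3, spread=2/3
Step 2: max=4, min=127/36, spread=17/36
  -> spread < 1/2 first at step 2
Step 3: max=4, min=488/135, spread=52/135
Step 4: max=4, min=7459/2025, spread=641/2025
Step 5: max=35921/9000, min=452699/121500, spread=64469/243000
Step 6: max=2150471/540000, min=54820169/14580000, spread=810637/3645000
Step 7: max=4289047/1080000, min=1655318927/437400000, spread=20436277/109350000
Step 8: max=385031759/97200000, min=49918646597/13122000000, spread=515160217/3280500000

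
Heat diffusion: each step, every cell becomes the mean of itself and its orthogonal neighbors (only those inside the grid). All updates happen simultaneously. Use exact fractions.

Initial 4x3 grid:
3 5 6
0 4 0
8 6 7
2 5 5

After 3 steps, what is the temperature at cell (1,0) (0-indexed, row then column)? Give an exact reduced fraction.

Step 1: cell (1,0) = 15/4
Step 2: cell (1,0) = 161/48
Step 3: cell (1,0) = 5753/1440
Full grid after step 3:
  1505/432 5593/1440 1649/432
  5753/1440 581/150 6263/1440
  2033/480 1427/300 6569/1440
  695/144 6869/1440 2201/432

Answer: 5753/1440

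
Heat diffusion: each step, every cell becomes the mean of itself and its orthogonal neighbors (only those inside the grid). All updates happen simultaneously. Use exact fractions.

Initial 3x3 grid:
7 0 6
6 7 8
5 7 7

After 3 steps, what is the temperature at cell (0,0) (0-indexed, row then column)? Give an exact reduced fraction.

Answer: 11261/2160

Derivation:
Step 1: cell (0,0) = 13/3
Step 2: cell (0,0) = 187/36
Step 3: cell (0,0) = 11261/2160
Full grid after step 3:
  11261/2160 543/100 2989/540
  83017/14400 34829/6000 309/50
  4357/720 46121/7200 7003/1080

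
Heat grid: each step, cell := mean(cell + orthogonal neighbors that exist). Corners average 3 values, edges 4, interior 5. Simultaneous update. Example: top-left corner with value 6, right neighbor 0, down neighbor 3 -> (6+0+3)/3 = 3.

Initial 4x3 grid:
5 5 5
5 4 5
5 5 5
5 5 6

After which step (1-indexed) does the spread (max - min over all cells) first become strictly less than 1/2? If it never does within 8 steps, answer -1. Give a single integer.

Step 1: max=16/3, min=19/4, spread=7/12
Step 2: max=95/18, min=477/100, spread=457/900
Step 3: max=11093/2160, min=23189/4800, spread=13159/43200
  -> spread < 1/2 first at step 3
Step 4: max=662047/129600, min=209449/43200, spread=337/1296
Step 5: max=39356873/7776000, min=84161309/17280000, spread=29685679/155520000
Step 6: max=2353177507/466560000, min=758870419/155520000, spread=61253/373248
Step 7: max=140617053713/27993600000, min=45674660321/9331200000, spread=14372291/111974400
Step 8: max=8417386795267/1679616000000, min=2745598456339/559872000000, spread=144473141/1343692800

Answer: 3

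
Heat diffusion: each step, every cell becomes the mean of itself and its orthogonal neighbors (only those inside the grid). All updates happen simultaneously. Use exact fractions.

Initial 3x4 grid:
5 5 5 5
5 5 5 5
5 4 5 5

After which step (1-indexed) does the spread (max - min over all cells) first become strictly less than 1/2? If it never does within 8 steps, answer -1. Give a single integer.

Step 1: max=5, min=14/3, spread=1/3
  -> spread < 1/2 first at step 1
Step 2: max=5, min=569/120, spread=31/120
Step 3: max=5, min=5189/1080, spread=211/1080
Step 4: max=8953/1800, min=523103/108000, spread=14077/108000
Step 5: max=536317/108000, min=4719593/972000, spread=5363/48600
Step 6: max=297131/60000, min=142059191/29160000, spread=93859/1166400
Step 7: max=480663533/97200000, min=8537725519/1749600000, spread=4568723/69984000
Step 8: max=14398381111/2916000000, min=513099564371/104976000000, spread=8387449/167961600

Answer: 1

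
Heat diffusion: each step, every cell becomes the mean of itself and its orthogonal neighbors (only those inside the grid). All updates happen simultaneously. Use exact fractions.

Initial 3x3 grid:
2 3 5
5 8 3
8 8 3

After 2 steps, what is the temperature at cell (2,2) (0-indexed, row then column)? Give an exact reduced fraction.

Step 1: cell (2,2) = 14/3
Step 2: cell (2,2) = 97/18
Full grid after step 2:
  163/36 169/40 155/36
  1289/240 543/100 1109/240
  13/2 1429/240 97/18

Answer: 97/18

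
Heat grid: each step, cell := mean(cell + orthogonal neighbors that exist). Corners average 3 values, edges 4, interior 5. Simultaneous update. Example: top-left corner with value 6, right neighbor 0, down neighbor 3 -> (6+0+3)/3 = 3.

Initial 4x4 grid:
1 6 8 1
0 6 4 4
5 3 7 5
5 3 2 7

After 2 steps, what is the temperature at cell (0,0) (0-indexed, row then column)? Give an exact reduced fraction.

Answer: 127/36

Derivation:
Step 1: cell (0,0) = 7/3
Step 2: cell (0,0) = 127/36
Full grid after step 2:
  127/36 121/30 151/30 151/36
  743/240 453/100 441/100 1163/240
  923/240 193/50 253/50 1087/240
  65/18 257/60 253/60 91/18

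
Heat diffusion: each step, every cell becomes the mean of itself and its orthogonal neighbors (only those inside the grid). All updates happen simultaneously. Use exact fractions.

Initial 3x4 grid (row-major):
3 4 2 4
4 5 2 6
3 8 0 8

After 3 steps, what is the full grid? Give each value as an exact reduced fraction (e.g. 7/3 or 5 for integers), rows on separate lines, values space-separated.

After step 1:
  11/3 7/2 3 4
  15/4 23/5 3 5
  5 4 9/2 14/3
After step 2:
  131/36 443/120 27/8 4
  1021/240 377/100 201/50 25/6
  17/4 181/40 97/24 85/18
After step 3:
  8341/2160 3257/900 2263/600 277/72
  57287/14400 24313/6000 1453/375 7609/1800
  3127/720 311/75 7789/1800 931/216

Answer: 8341/2160 3257/900 2263/600 277/72
57287/14400 24313/6000 1453/375 7609/1800
3127/720 311/75 7789/1800 931/216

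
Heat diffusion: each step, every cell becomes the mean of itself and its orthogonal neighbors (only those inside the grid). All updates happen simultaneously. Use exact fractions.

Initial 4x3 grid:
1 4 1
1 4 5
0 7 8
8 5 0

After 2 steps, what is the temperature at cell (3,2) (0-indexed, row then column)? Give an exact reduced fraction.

Answer: 43/9

Derivation:
Step 1: cell (3,2) = 13/3
Step 2: cell (3,2) = 43/9
Full grid after step 2:
  2 361/120 31/9
  117/40 7/2 511/120
  439/120 23/5 559/120
  40/9 277/60 43/9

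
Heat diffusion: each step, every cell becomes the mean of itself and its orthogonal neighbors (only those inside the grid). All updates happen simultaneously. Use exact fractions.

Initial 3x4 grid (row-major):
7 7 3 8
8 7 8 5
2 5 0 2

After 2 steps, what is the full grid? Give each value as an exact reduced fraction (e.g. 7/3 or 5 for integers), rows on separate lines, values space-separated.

After step 1:
  22/3 6 13/2 16/3
  6 7 23/5 23/4
  5 7/2 15/4 7/3
After step 2:
  58/9 161/24 673/120 211/36
  19/3 271/50 138/25 1081/240
  29/6 77/16 851/240 71/18

Answer: 58/9 161/24 673/120 211/36
19/3 271/50 138/25 1081/240
29/6 77/16 851/240 71/18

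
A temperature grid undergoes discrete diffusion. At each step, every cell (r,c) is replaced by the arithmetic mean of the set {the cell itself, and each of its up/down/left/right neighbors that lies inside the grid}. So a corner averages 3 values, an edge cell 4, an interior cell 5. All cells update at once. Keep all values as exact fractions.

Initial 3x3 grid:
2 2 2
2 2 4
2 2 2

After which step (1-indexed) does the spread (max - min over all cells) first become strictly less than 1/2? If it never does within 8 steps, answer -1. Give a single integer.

Step 1: max=8/3, min=2, spread=2/3
Step 2: max=307/120, min=2, spread=67/120
Step 3: max=2597/1080, min=207/100, spread=1807/5400
  -> spread < 1/2 first at step 3
Step 4: max=1021963/432000, min=5761/2700, spread=33401/144000
Step 5: max=9005933/3888000, min=583391/270000, spread=3025513/19440000
Step 6: max=3575326867/1555200000, min=31555949/14400000, spread=53531/497664
Step 7: max=212656925849/93312000000, min=8567116051/3888000000, spread=450953/5971968
Step 8: max=12706343560603/5598720000000, min=1034128610519/466560000000, spread=3799043/71663616

Answer: 3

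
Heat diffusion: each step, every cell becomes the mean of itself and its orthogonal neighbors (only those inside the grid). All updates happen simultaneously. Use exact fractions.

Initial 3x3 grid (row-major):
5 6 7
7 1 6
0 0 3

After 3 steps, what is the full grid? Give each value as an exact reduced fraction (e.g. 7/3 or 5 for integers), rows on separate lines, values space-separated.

Answer: 83/18 13319/2880 133/27
10229/2880 4703/1200 11309/2880
1249/432 247/90 467/144

Derivation:
After step 1:
  6 19/4 19/3
  13/4 4 17/4
  7/3 1 3
After step 2:
  14/3 253/48 46/9
  187/48 69/20 211/48
  79/36 31/12 11/4
After step 3:
  83/18 13319/2880 133/27
  10229/2880 4703/1200 11309/2880
  1249/432 247/90 467/144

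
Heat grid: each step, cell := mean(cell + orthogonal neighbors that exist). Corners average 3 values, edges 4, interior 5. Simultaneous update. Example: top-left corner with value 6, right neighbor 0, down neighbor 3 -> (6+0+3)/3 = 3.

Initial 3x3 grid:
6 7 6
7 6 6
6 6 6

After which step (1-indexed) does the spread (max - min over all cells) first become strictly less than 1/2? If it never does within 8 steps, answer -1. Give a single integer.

Step 1: max=20/3, min=6, spread=2/3
Step 2: max=513/80, min=6, spread=33/80
  -> spread < 1/2 first at step 2
Step 3: max=6917/1080, min=551/90, spread=61/216
Step 4: max=410239/64800, min=16561/2700, spread=511/2592
Step 5: max=24557933/3888000, min=222401/36000, spread=4309/31104
Step 6: max=1467063751/233280000, min=30091237/4860000, spread=36295/373248
Step 7: max=87865970597/13996800000, min=7242535831/1166400000, spread=305773/4478976
Step 8: max=5262162670159/839808000000, min=72526575497/11664000000, spread=2575951/53747712

Answer: 2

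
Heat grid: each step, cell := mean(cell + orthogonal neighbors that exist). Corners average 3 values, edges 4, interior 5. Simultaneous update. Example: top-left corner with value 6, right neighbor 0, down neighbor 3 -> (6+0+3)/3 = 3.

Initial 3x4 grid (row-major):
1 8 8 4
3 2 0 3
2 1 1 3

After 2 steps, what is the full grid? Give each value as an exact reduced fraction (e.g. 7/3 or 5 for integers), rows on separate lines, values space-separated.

Answer: 43/12 331/80 351/80 25/6
27/10 277/100 287/100 379/120
11/6 151/80 473/240 73/36

Derivation:
After step 1:
  4 19/4 5 5
  2 14/5 14/5 5/2
  2 3/2 5/4 7/3
After step 2:
  43/12 331/80 351/80 25/6
  27/10 277/100 287/100 379/120
  11/6 151/80 473/240 73/36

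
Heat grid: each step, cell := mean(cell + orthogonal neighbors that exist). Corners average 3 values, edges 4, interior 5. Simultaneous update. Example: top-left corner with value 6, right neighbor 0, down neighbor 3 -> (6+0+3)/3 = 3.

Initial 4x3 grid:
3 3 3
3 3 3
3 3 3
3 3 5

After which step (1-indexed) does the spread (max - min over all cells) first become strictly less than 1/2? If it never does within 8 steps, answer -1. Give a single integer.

Step 1: max=11/3, min=3, spread=2/3
Step 2: max=32/9, min=3, spread=5/9
Step 3: max=365/108, min=3, spread=41/108
  -> spread < 1/2 first at step 3
Step 4: max=43097/12960, min=3, spread=4217/12960
Step 5: max=2541949/777600, min=10879/3600, spread=38417/155520
Step 6: max=151168211/46656000, min=218597/72000, spread=1903471/9331200
Step 7: max=8999069089/2799360000, min=6595759/2160000, spread=18038617/111974400
Step 8: max=537152982851/167961600000, min=596126759/194400000, spread=883978523/6718464000

Answer: 3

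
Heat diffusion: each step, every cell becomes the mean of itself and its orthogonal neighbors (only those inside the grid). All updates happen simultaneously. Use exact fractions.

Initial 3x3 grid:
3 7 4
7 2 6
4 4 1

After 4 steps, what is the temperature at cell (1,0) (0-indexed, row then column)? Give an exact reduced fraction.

Answer: 243793/54000

Derivation:
Step 1: cell (1,0) = 4
Step 2: cell (1,0) = 149/30
Step 3: cell (1,0) = 15551/3600
Step 4: cell (1,0) = 243793/54000
Full grid after step 4:
  73783/16200 498961/108000 563339/129600
  243793/54000 21023/5000 3678563/864000
  179263/43200 3580813/864000 31529/8100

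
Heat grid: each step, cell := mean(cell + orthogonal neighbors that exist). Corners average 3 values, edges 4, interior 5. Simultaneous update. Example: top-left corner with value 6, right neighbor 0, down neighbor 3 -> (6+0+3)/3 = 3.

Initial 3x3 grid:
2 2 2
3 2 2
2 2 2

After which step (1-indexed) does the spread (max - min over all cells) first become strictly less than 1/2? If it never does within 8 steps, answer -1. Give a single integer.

Step 1: max=7/3, min=2, spread=1/3
  -> spread < 1/2 first at step 1
Step 2: max=547/240, min=2, spread=67/240
Step 3: max=4757/2160, min=407/200, spread=1807/10800
Step 4: max=1885963/864000, min=11161/5400, spread=33401/288000
Step 5: max=16781933/7776000, min=1123391/540000, spread=3025513/38880000
Step 6: max=6685726867/3110400000, min=60355949/28800000, spread=53531/995328
Step 7: max=399280925849/186624000000, min=16343116051/7776000000, spread=450953/11943936
Step 8: max=23903783560603/11197440000000, min=1967248610519/933120000000, spread=3799043/143327232

Answer: 1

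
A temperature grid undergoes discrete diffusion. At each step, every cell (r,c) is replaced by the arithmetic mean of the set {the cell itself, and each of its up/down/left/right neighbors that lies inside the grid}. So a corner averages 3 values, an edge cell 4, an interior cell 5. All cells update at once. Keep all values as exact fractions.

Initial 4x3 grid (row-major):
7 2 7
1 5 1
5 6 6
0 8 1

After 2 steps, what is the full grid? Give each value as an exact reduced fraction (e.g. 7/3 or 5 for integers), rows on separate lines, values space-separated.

After step 1:
  10/3 21/4 10/3
  9/2 3 19/4
  3 6 7/2
  13/3 15/4 5
After step 2:
  157/36 179/48 40/9
  83/24 47/10 175/48
  107/24 77/20 77/16
  133/36 229/48 49/12

Answer: 157/36 179/48 40/9
83/24 47/10 175/48
107/24 77/20 77/16
133/36 229/48 49/12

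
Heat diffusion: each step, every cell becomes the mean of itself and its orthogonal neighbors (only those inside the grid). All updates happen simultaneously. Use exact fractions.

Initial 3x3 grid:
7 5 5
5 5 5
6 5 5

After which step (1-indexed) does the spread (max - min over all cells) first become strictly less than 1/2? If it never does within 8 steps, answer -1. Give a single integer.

Answer: 3

Derivation:
Step 1: max=23/4, min=5, spread=3/4
Step 2: max=203/36, min=5, spread=23/36
Step 3: max=2357/432, min=731/144, spread=41/108
  -> spread < 1/2 first at step 3
Step 4: max=140491/25920, min=12361/2400, spread=34961/129600
Step 5: max=8341397/1555200, min=2683099/518400, spread=2921/15552
Step 6: max=498390859/93312000, min=162028453/31104000, spread=24611/186624
Step 7: max=29775071573/5598720000, min=361194433/69120000, spread=207329/2239488
Step 8: max=1782311880331/335923200000, min=586826314277/111974400000, spread=1746635/26873856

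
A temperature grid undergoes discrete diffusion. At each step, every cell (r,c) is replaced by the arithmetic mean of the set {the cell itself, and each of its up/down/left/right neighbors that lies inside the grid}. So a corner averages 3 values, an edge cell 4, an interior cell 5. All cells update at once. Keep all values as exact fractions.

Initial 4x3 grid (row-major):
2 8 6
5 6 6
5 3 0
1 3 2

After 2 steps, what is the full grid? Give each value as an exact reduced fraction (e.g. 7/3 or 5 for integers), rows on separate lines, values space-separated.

Answer: 5 683/120 50/9
93/20 47/10 1171/240
18/5 7/2 739/240
35/12 619/240 20/9

Derivation:
After step 1:
  5 11/2 20/3
  9/2 28/5 9/2
  7/2 17/5 11/4
  3 9/4 5/3
After step 2:
  5 683/120 50/9
  93/20 47/10 1171/240
  18/5 7/2 739/240
  35/12 619/240 20/9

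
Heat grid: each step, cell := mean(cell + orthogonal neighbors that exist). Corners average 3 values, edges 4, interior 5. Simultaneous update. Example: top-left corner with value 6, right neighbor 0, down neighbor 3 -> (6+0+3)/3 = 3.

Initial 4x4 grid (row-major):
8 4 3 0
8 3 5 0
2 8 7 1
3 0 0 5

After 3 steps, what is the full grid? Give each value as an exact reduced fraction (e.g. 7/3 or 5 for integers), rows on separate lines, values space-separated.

Answer: 2899/540 8113/1800 669/200 1727/720
2227/450 6949/1500 6857/2000 6293/2400
974/225 23347/6000 691/200 2287/800
1457/432 24163/7200 7321/2400 113/40

Derivation:
After step 1:
  20/3 9/2 3 1
  21/4 28/5 18/5 3/2
  21/4 4 21/5 13/4
  5/3 11/4 3 2
After step 2:
  197/36 593/120 121/40 11/6
  683/120 459/100 179/50 187/80
  97/24 109/25 361/100 219/80
  29/9 137/48 239/80 11/4
After step 3:
  2899/540 8113/1800 669/200 1727/720
  2227/450 6949/1500 6857/2000 6293/2400
  974/225 23347/6000 691/200 2287/800
  1457/432 24163/7200 7321/2400 113/40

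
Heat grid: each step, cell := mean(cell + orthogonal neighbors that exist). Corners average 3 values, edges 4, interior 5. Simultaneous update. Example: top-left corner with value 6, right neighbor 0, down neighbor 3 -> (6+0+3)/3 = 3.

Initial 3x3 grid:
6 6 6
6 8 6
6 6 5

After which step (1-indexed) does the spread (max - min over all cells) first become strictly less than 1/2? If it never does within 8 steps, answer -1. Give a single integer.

Step 1: max=13/2, min=17/3, spread=5/6
Step 2: max=319/50, min=109/18, spread=73/225
  -> spread < 1/2 first at step 2
Step 3: max=15113/2400, min=6557/1080, spread=4877/21600
Step 4: max=67879/10800, min=398599/64800, spread=347/2592
Step 5: max=4051163/648000, min=23941853/3888000, spread=2921/31104
Step 6: max=242889811/38880000, min=1441956991/233280000, spread=24611/373248
Step 7: max=14542437167/2332800000, min=86606719877/13996800000, spread=207329/4478976
Step 8: max=871844631199/139968000000, min=5203776615319/839808000000, spread=1746635/53747712

Answer: 2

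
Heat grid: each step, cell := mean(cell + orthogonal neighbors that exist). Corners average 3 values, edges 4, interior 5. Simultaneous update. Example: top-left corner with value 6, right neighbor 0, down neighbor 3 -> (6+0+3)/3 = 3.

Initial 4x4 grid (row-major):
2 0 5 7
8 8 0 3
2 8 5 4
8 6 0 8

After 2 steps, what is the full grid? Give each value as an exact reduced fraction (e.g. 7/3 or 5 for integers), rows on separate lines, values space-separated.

After step 1:
  10/3 15/4 3 5
  5 24/5 21/5 7/2
  13/2 29/5 17/5 5
  16/3 11/2 19/4 4
After step 2:
  145/36 893/240 319/80 23/6
  589/120 471/100 189/50 177/40
  679/120 26/5 463/100 159/40
  52/9 1283/240 353/80 55/12

Answer: 145/36 893/240 319/80 23/6
589/120 471/100 189/50 177/40
679/120 26/5 463/100 159/40
52/9 1283/240 353/80 55/12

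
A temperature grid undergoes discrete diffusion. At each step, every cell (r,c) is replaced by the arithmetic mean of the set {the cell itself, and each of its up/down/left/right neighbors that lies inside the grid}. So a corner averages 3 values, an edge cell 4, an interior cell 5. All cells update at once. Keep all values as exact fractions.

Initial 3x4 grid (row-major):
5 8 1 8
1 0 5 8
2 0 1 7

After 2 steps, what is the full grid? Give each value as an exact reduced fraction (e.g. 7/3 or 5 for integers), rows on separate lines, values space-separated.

After step 1:
  14/3 7/2 11/2 17/3
  2 14/5 3 7
  1 3/4 13/4 16/3
After step 2:
  61/18 247/60 53/12 109/18
  157/60 241/100 431/100 21/4
  5/4 39/20 37/12 187/36

Answer: 61/18 247/60 53/12 109/18
157/60 241/100 431/100 21/4
5/4 39/20 37/12 187/36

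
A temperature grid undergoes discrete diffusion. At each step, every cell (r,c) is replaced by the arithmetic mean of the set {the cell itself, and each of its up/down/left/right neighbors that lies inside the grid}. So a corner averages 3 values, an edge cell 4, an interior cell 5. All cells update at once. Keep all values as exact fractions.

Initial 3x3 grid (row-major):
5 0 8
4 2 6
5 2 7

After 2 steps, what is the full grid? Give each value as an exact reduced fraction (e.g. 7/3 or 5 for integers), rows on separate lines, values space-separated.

Answer: 43/12 853/240 85/18
101/30 203/50 1093/240
35/9 58/15 59/12

Derivation:
After step 1:
  3 15/4 14/3
  4 14/5 23/4
  11/3 4 5
After step 2:
  43/12 853/240 85/18
  101/30 203/50 1093/240
  35/9 58/15 59/12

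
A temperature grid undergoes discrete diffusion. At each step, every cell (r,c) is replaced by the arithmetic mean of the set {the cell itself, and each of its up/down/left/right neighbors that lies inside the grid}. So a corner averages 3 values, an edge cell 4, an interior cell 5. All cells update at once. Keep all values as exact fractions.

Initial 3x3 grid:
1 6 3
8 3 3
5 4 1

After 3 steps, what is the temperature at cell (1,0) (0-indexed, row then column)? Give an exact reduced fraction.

Step 1: cell (1,0) = 17/4
Step 2: cell (1,0) = 1183/240
Step 3: cell (1,0) = 61541/14400
Full grid after step 3:
  1603/360 18347/4800 2641/720
  61541/14400 24467/6000 23683/7200
  4829/1080 53641/14400 7483/2160

Answer: 61541/14400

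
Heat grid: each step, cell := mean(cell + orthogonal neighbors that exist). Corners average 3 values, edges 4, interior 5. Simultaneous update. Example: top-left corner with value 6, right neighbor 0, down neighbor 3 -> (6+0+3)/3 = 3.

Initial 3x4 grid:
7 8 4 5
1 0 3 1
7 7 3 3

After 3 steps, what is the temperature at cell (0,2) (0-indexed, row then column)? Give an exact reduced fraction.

Step 1: cell (0,2) = 5
Step 2: cell (0,2) = 917/240
Step 3: cell (0,2) = 5731/1440
Full grid after step 3:
  4969/1080 1217/288 5731/1440 7427/2160
  12359/2880 4993/1200 41/12 2377/720
  196/45 373/96 5101/1440 6497/2160

Answer: 5731/1440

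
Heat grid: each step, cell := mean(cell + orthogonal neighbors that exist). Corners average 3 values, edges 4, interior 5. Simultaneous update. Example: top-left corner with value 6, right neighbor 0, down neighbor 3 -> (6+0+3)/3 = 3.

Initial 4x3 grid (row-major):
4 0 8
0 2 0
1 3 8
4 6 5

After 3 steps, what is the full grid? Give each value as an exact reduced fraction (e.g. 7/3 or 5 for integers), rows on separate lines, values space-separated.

Answer: 841/432 433/160 157/54
3427/1440 1019/400 1283/360
3911/1440 1459/400 2843/720
1565/432 1927/480 257/54

Derivation:
After step 1:
  4/3 7/2 8/3
  7/4 1 9/2
  2 4 4
  11/3 9/2 19/3
After step 2:
  79/36 17/8 32/9
  73/48 59/20 73/24
  137/48 31/10 113/24
  61/18 37/8 89/18
After step 3:
  841/432 433/160 157/54
  3427/1440 1019/400 1283/360
  3911/1440 1459/400 2843/720
  1565/432 1927/480 257/54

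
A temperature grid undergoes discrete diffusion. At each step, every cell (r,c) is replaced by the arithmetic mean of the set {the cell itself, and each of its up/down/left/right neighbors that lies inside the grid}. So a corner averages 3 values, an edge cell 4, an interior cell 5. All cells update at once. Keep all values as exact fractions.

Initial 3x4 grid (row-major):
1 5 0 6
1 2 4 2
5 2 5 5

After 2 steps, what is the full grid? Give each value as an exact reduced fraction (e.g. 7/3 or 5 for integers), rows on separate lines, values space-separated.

Answer: 79/36 653/240 661/240 32/9
201/80 263/100 87/25 811/240
101/36 389/120 141/40 49/12

Derivation:
After step 1:
  7/3 2 15/4 8/3
  9/4 14/5 13/5 17/4
  8/3 7/2 4 4
After step 2:
  79/36 653/240 661/240 32/9
  201/80 263/100 87/25 811/240
  101/36 389/120 141/40 49/12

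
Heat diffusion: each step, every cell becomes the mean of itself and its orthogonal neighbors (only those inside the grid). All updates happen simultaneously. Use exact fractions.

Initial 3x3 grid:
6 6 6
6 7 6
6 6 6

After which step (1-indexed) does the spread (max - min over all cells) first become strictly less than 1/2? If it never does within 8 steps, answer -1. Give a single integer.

Answer: 1

Derivation:
Step 1: max=25/4, min=6, spread=1/4
  -> spread < 1/2 first at step 1
Step 2: max=156/25, min=489/80, spread=51/400
Step 3: max=29623/4800, min=2207/360, spread=589/14400
Step 4: max=184943/30000, min=1769081/288000, spread=31859/1440000
Step 5: max=106371607/17280000, min=11064721/1800000, spread=751427/86400000
Step 6: max=664634687/108000000, min=6375863129/1036800000, spread=23149331/5184000000
Step 7: max=382730654263/62208000000, min=39854931889/6480000000, spread=616540643/311040000000
Step 8: max=2391912453983/388800000000, min=22958812008761/3732480000000, spread=17737747379/18662400000000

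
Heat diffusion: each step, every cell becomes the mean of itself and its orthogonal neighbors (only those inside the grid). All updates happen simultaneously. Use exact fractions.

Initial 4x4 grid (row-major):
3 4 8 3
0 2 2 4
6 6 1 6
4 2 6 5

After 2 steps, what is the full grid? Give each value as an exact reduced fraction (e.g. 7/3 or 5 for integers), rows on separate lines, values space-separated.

Answer: 28/9 409/120 169/40 13/3
713/240 83/25 92/25 323/80
283/80 189/50 37/10 1057/240
25/6 77/20 67/15 79/18

Derivation:
After step 1:
  7/3 17/4 17/4 5
  11/4 14/5 17/5 15/4
  4 17/5 21/5 4
  4 9/2 7/2 17/3
After step 2:
  28/9 409/120 169/40 13/3
  713/240 83/25 92/25 323/80
  283/80 189/50 37/10 1057/240
  25/6 77/20 67/15 79/18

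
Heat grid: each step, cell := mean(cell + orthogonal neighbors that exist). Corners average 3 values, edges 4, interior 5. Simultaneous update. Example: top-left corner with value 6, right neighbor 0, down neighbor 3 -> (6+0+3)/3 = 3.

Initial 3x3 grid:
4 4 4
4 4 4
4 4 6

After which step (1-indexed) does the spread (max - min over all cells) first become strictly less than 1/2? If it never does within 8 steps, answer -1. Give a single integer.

Step 1: max=14/3, min=4, spread=2/3
Step 2: max=41/9, min=4, spread=5/9
Step 3: max=473/108, min=4, spread=41/108
  -> spread < 1/2 first at step 3
Step 4: max=28051/6480, min=731/180, spread=347/1296
Step 5: max=1662137/388800, min=7357/1800, spread=2921/15552
Step 6: max=99140539/23328000, min=889483/216000, spread=24611/186624
Step 7: max=5917442033/1399680000, min=20096741/4860000, spread=207329/2239488
Step 8: max=353953152451/83980800000, min=1075601599/259200000, spread=1746635/26873856

Answer: 3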